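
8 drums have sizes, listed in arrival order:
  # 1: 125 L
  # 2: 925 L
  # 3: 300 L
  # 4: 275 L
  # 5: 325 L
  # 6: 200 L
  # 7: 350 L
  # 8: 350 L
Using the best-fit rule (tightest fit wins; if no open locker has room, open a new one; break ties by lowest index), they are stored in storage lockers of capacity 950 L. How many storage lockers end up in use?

4

  125 → locker 1 (new)  [load 125/950]
  925 → locker 2 (new)  [load 925/950]
  300 → locker 1  [load 425/950]
  275 → locker 1  [load 700/950]
  325 → locker 3 (new)  [load 325/950]
  200 → locker 1  [load 900/950]
  350 → locker 3  [load 675/950]
  350 → locker 4 (new)  [load 350/950]
4 storage lockers opened.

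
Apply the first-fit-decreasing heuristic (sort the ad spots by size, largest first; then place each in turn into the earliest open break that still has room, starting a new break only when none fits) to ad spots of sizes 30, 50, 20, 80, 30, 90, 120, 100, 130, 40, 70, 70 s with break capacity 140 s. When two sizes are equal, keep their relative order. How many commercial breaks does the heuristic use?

6

Sorted descending: 130, 120, 100, 90, 80, 70, 70, 50, 40, 30, 30, 20.
  130 → break 1 (new)  [load 130/140]
  120 → break 2 (new)  [load 120/140]
  100 → break 3 (new)  [load 100/140]
  90 → break 4 (new)  [load 90/140]
  80 → break 5 (new)  [load 80/140]
  70 → break 6 (new)  [load 70/140]
  70 → break 6  [load 140/140]
  50 → break 4  [load 140/140]
  40 → break 3  [load 140/140]
  30 → break 5  [load 110/140]
  30 → break 5  [load 140/140]
  20 → break 2  [load 140/140]
6 commercial breaks opened.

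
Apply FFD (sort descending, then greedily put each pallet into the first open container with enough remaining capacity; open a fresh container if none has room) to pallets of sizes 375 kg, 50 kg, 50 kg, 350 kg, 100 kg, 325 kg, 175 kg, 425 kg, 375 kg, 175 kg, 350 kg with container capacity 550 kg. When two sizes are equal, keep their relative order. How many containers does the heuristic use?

6

Sorted descending: 425, 375, 375, 350, 350, 325, 175, 175, 100, 50, 50.
  425 → container 1 (new)  [load 425/550]
  375 → container 2 (new)  [load 375/550]
  375 → container 3 (new)  [load 375/550]
  350 → container 4 (new)  [load 350/550]
  350 → container 5 (new)  [load 350/550]
  325 → container 6 (new)  [load 325/550]
  175 → container 2  [load 550/550]
  175 → container 3  [load 550/550]
  100 → container 1  [load 525/550]
  50 → container 4  [load 400/550]
  50 → container 4  [load 450/550]
6 containers opened.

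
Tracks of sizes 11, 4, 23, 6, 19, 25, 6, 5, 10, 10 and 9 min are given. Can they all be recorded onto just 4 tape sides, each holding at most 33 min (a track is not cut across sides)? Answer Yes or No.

A valid assignment using 4 tape sides:
  side 1: 25 + 6 = 31
  side 2: 23 + 10 = 33
  side 3: 19 + 10 + 4 = 33
  side 4: 11 + 9 + 6 + 5 = 31
Every load is within 33 min, so 4 tape sides suffice.

Yes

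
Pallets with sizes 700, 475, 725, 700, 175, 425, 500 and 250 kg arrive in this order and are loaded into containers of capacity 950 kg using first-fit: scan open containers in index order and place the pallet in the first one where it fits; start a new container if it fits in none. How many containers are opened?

  700 → container 1 (new)  [load 700/950]
  475 → container 2 (new)  [load 475/950]
  725 → container 3 (new)  [load 725/950]
  700 → container 4 (new)  [load 700/950]
  175 → container 1  [load 875/950]
  425 → container 2  [load 900/950]
  500 → container 5 (new)  [load 500/950]
  250 → container 4  [load 950/950]
5 containers opened.

5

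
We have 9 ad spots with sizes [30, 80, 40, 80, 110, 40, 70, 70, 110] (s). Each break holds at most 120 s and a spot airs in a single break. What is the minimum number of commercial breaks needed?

6

Total = 110 + 110 + 80 + 80 + 70 + 70 + 40 + 40 + 30 = 630 s.
Lower bound: ⌈630/120⌉ = 6 commercial breaks.
A packing using 6 commercial breaks:
  break 1: 110 = 110
  break 2: 110 = 110
  break 3: 80 + 40 = 120
  break 4: 80 + 40 = 120
  break 5: 70 + 30 = 100
  break 6: 70 = 70
This matches the lower bound, so 6 is optimal.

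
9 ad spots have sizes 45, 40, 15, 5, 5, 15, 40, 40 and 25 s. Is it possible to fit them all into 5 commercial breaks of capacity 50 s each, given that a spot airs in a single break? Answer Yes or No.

No

Total = 230 s; ⌈230/50⌉ = 5.
The bound of 5 does not rule out 5, but exhaustive search shows no assignment into 5 commercial breaks of capacity 50 s exists — the minimum is 6.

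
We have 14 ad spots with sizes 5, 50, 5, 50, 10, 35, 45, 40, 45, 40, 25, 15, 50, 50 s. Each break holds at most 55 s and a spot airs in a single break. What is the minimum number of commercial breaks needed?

10

Total = 50 + 50 + 50 + 50 + 45 + 45 + 40 + 40 + 35 + 25 + 15 + 10 + 5 + 5 = 465 s.
Lower bound: ⌈465/55⌉ = 9 commercial breaks.
A packing using 10 commercial breaks:
  break 1: 50 + 5 = 55
  break 2: 50 + 5 = 55
  break 3: 50 = 50
  break 4: 50 = 50
  break 5: 45 + 10 = 55
  break 6: 45 = 45
  break 7: 40 + 15 = 55
  break 8: 40 = 40
  break 9: 35 = 35
  break 10: 25 = 25
No arrangement into 9 commercial breaks stays within capacity, so 10 is optimal.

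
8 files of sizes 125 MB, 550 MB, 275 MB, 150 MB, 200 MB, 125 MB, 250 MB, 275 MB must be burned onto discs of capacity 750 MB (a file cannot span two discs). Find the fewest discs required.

3

Total = 550 + 275 + 275 + 250 + 200 + 150 + 125 + 125 = 1950 MB.
Lower bound: ⌈1950/750⌉ = 3 discs.
A packing using 3 discs:
  disc 1: 550 + 200 = 750
  disc 2: 275 + 275 + 150 = 700
  disc 3: 250 + 125 + 125 = 500
This matches the lower bound, so 3 is optimal.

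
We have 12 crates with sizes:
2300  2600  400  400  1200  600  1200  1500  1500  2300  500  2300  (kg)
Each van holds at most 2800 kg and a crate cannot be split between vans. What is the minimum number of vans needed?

Total = 2600 + 2300 + 2300 + 2300 + 1500 + 1500 + 1200 + 1200 + 600 + 500 + 400 + 400 = 16800 kg.
Lower bound: ⌈16800/2800⌉ = 6 vans.
A packing using 7 vans:
  van 1: 2600 = 2600
  van 2: 2300 + 500 = 2800
  van 3: 2300 + 400 = 2700
  van 4: 2300 + 400 = 2700
  van 5: 1500 + 1200 = 2700
  van 6: 1500 + 1200 = 2700
  van 7: 600 = 600
No arrangement into 6 vans stays within capacity, so 7 is optimal.

7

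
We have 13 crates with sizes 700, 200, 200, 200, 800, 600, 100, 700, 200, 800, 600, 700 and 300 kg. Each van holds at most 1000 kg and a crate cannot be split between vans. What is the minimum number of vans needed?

7

Total = 800 + 800 + 700 + 700 + 700 + 600 + 600 + 300 + 200 + 200 + 200 + 200 + 100 = 6100 kg.
Lower bound: ⌈6100/1000⌉ = 7 vans.
A packing using 7 vans:
  van 1: 800 + 200 = 1000
  van 2: 800 + 200 = 1000
  van 3: 700 + 300 = 1000
  van 4: 700 + 200 + 100 = 1000
  van 5: 700 + 200 = 900
  van 6: 600 = 600
  van 7: 600 = 600
This matches the lower bound, so 7 is optimal.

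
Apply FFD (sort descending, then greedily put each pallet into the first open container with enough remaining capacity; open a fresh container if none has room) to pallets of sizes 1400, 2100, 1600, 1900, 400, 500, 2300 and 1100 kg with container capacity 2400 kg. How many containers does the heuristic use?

Sorted descending: 2300, 2100, 1900, 1600, 1400, 1100, 500, 400.
  2300 → container 1 (new)  [load 2300/2400]
  2100 → container 2 (new)  [load 2100/2400]
  1900 → container 3 (new)  [load 1900/2400]
  1600 → container 4 (new)  [load 1600/2400]
  1400 → container 5 (new)  [load 1400/2400]
  1100 → container 6 (new)  [load 1100/2400]
  500 → container 3  [load 2400/2400]
  400 → container 4  [load 2000/2400]
6 containers opened.

6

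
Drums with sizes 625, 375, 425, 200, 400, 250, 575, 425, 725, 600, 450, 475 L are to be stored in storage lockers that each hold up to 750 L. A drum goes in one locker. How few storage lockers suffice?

10

Total = 725 + 625 + 600 + 575 + 475 + 450 + 425 + 425 + 400 + 375 + 250 + 200 = 5525 L.
Lower bound: ⌈5525/750⌉ = 8 storage lockers.
Also, 9 drums each exceed 375 L, and no two of those can share a locker, so at least 9 storage lockers are needed.
A packing using 10 storage lockers:
  locker 1: 725 = 725
  locker 2: 625 = 625
  locker 3: 600 = 600
  locker 4: 575 = 575
  locker 5: 475 + 250 = 725
  locker 6: 450 + 200 = 650
  locker 7: 425 = 425
  locker 8: 425 = 425
  locker 9: 400 = 400
  locker 10: 375 = 375
No arrangement into 9 storage lockers stays within capacity, so 10 is optimal.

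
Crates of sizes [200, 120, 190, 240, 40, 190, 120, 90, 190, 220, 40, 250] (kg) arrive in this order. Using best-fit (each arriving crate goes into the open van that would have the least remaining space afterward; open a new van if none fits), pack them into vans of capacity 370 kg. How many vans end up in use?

  200 → van 1 (new)  [load 200/370]
  120 → van 1  [load 320/370]
  190 → van 2 (new)  [load 190/370]
  240 → van 3 (new)  [load 240/370]
  40 → van 1  [load 360/370]
  190 → van 4 (new)  [load 190/370]
  120 → van 3  [load 360/370]
  90 → van 2  [load 280/370]
  190 → van 5 (new)  [load 190/370]
  220 → van 6 (new)  [load 220/370]
  40 → van 2  [load 320/370]
  250 → van 7 (new)  [load 250/370]
7 vans opened.

7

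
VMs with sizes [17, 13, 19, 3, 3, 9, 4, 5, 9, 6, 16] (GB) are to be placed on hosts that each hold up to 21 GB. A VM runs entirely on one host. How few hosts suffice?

Total = 19 + 17 + 16 + 13 + 9 + 9 + 6 + 5 + 4 + 3 + 3 = 104 GB.
Lower bound: ⌈104/21⌉ = 5 hosts.
A packing using 6 hosts:
  host 1: 19 = 19
  host 2: 17 + 4 = 21
  host 3: 16 + 5 = 21
  host 4: 13 + 6 = 19
  host 5: 9 + 9 + 3 = 21
  host 6: 3 = 3
No arrangement into 5 hosts stays within capacity, so 6 is optimal.

6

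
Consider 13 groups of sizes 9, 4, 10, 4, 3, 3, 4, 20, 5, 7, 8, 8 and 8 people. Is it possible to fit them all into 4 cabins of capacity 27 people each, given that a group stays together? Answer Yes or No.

Yes

A valid assignment using 4 cabins:
  cabin 1: 20 + 7 = 27
  cabin 2: 10 + 9 + 8 = 27
  cabin 3: 8 + 8 + 5 + 4 = 25
  cabin 4: 4 + 4 + 3 + 3 = 14
Every load is within 27 people, so 4 cabins suffice.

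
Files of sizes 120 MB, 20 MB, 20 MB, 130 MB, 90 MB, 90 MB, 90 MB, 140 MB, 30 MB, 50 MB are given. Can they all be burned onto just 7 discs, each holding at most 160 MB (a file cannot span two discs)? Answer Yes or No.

Yes

A valid assignment using 6 discs:
  disc 1: 140 + 20 = 160
  disc 2: 130 + 30 = 160
  disc 3: 120 + 20 = 140
  disc 4: 90 + 50 = 140
  disc 5: 90 = 90
  disc 6: 90 = 90
That uses only 6 ≤ 7, so 7 discs are enough.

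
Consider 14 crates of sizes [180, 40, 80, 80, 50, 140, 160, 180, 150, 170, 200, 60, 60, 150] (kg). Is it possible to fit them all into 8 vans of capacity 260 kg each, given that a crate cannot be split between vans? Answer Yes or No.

A valid assignment using 8 vans:
  van 1: 200 + 60 = 260
  van 2: 180 + 80 = 260
  van 3: 180 + 80 = 260
  van 4: 170 + 60 = 230
  van 5: 160 + 50 + 40 = 250
  van 6: 150 = 150
  van 7: 150 = 150
  van 8: 140 = 140
Every load is within 260 kg, so 8 vans suffice.

Yes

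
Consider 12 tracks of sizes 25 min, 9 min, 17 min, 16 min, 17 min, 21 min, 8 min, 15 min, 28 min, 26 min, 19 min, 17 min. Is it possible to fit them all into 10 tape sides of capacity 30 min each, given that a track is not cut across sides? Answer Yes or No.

A valid assignment using 10 tape sides:
  side 1: 28 = 28
  side 2: 26 = 26
  side 3: 25 = 25
  side 4: 21 + 9 = 30
  side 5: 19 + 8 = 27
  side 6: 17 = 17
  side 7: 17 = 17
  side 8: 17 = 17
  side 9: 16 = 16
  side 10: 15 = 15
Every load is within 30 min, so 10 tape sides suffice.

Yes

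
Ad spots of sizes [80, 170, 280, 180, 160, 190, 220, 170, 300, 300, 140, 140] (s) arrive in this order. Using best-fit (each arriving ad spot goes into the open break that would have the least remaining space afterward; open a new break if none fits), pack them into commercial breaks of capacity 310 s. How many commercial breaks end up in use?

  80 → break 1 (new)  [load 80/310]
  170 → break 1  [load 250/310]
  280 → break 2 (new)  [load 280/310]
  180 → break 3 (new)  [load 180/310]
  160 → break 4 (new)  [load 160/310]
  190 → break 5 (new)  [load 190/310]
  220 → break 6 (new)  [load 220/310]
  170 → break 7 (new)  [load 170/310]
  300 → break 8 (new)  [load 300/310]
  300 → break 9 (new)  [load 300/310]
  140 → break 7  [load 310/310]
  140 → break 4  [load 300/310]
9 commercial breaks opened.

9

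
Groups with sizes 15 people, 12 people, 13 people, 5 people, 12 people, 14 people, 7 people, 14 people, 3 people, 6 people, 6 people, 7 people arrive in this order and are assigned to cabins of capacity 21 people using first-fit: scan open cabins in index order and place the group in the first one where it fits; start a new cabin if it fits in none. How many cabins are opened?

  15 → cabin 1 (new)  [load 15/21]
  12 → cabin 2 (new)  [load 12/21]
  13 → cabin 3 (new)  [load 13/21]
  5 → cabin 1  [load 20/21]
  12 → cabin 4 (new)  [load 12/21]
  14 → cabin 5 (new)  [load 14/21]
  7 → cabin 2  [load 19/21]
  14 → cabin 6 (new)  [load 14/21]
  3 → cabin 3  [load 16/21]
  6 → cabin 4  [load 18/21]
  6 → cabin 5  [load 20/21]
  7 → cabin 6  [load 21/21]
6 cabins opened.

6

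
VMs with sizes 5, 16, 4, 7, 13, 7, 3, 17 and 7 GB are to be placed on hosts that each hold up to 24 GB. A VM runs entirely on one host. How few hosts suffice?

Total = 17 + 16 + 13 + 7 + 7 + 7 + 5 + 4 + 3 = 79 GB.
Lower bound: ⌈79/24⌉ = 4 hosts.
A packing using 4 hosts:
  host 1: 17 + 7 = 24
  host 2: 16 + 7 = 23
  host 3: 13 + 7 + 4 = 24
  host 4: 5 + 3 = 8
This matches the lower bound, so 4 is optimal.

4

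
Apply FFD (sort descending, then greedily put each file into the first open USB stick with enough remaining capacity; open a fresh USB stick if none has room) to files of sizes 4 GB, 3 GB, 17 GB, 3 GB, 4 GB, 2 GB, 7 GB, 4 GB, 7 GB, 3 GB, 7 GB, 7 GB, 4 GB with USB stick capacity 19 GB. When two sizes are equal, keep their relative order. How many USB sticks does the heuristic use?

Sorted descending: 17, 7, 7, 7, 7, 4, 4, 4, 4, 3, 3, 3, 2.
  17 → USB stick 1 (new)  [load 17/19]
  7 → USB stick 2 (new)  [load 7/19]
  7 → USB stick 2  [load 14/19]
  7 → USB stick 3 (new)  [load 7/19]
  7 → USB stick 3  [load 14/19]
  4 → USB stick 2  [load 18/19]
  4 → USB stick 3  [load 18/19]
  4 → USB stick 4 (new)  [load 4/19]
  4 → USB stick 4  [load 8/19]
  3 → USB stick 4  [load 11/19]
  3 → USB stick 4  [load 14/19]
  3 → USB stick 4  [load 17/19]
  2 → USB stick 1  [load 19/19]
4 USB sticks opened.

4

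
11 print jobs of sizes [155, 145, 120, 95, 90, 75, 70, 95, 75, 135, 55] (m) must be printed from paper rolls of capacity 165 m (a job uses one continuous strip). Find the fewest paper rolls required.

Total = 155 + 145 + 135 + 120 + 95 + 95 + 90 + 75 + 75 + 70 + 55 = 1110 m.
Lower bound: ⌈1110/165⌉ = 7 paper rolls.
A packing using 8 paper rolls:
  roll 1: 155 = 155
  roll 2: 145 = 145
  roll 3: 135 = 135
  roll 4: 120 = 120
  roll 5: 95 + 70 = 165
  roll 6: 95 + 55 = 150
  roll 7: 90 + 75 = 165
  roll 8: 75 = 75
No arrangement into 7 paper rolls stays within capacity, so 8 is optimal.

8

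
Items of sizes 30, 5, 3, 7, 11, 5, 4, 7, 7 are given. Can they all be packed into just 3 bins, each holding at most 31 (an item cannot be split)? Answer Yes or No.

Yes

A valid assignment using 3 bins:
  bin 1: 30 = 30
  bin 2: 11 + 7 + 7 + 5 = 30
  bin 3: 7 + 5 + 4 + 3 = 19
Every load is within 31, so 3 bins suffice.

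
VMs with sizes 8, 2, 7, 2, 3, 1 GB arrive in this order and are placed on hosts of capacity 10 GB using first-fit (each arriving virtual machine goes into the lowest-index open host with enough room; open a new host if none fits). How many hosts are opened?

  8 → host 1 (new)  [load 8/10]
  2 → host 1  [load 10/10]
  7 → host 2 (new)  [load 7/10]
  2 → host 2  [load 9/10]
  3 → host 3 (new)  [load 3/10]
  1 → host 2  [load 10/10]
3 hosts opened.

3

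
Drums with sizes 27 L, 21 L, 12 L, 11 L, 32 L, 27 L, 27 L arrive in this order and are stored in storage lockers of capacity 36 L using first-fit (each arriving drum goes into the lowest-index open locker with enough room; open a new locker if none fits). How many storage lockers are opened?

6

  27 → locker 1 (new)  [load 27/36]
  21 → locker 2 (new)  [load 21/36]
  12 → locker 2  [load 33/36]
  11 → locker 3 (new)  [load 11/36]
  32 → locker 4 (new)  [load 32/36]
  27 → locker 5 (new)  [load 27/36]
  27 → locker 6 (new)  [load 27/36]
6 storage lockers opened.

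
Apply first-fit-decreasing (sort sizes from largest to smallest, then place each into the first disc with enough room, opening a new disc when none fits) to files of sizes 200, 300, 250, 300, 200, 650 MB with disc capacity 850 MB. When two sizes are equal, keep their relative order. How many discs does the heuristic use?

3

Sorted descending: 650, 300, 300, 250, 200, 200.
  650 → disc 1 (new)  [load 650/850]
  300 → disc 2 (new)  [load 300/850]
  300 → disc 2  [load 600/850]
  250 → disc 2  [load 850/850]
  200 → disc 1  [load 850/850]
  200 → disc 3 (new)  [load 200/850]
3 discs opened.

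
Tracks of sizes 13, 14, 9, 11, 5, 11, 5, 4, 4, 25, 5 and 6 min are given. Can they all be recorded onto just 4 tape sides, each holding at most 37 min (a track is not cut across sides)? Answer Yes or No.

A valid assignment using 4 tape sides:
  side 1: 25 + 11 = 36
  side 2: 14 + 13 + 9 = 36
  side 3: 11 + 6 + 5 + 5 + 5 + 4 = 36
  side 4: 4 = 4
Every load is within 37 min, so 4 tape sides suffice.

Yes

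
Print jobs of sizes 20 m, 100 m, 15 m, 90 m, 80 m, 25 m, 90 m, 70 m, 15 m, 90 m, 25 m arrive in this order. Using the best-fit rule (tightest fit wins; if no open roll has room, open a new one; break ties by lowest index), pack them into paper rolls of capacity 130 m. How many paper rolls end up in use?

6

  20 → roll 1 (new)  [load 20/130]
  100 → roll 1  [load 120/130]
  15 → roll 2 (new)  [load 15/130]
  90 → roll 2  [load 105/130]
  80 → roll 3 (new)  [load 80/130]
  25 → roll 2  [load 130/130]
  90 → roll 4 (new)  [load 90/130]
  70 → roll 5 (new)  [load 70/130]
  15 → roll 4  [load 105/130]
  90 → roll 6 (new)  [load 90/130]
  25 → roll 4  [load 130/130]
6 paper rolls opened.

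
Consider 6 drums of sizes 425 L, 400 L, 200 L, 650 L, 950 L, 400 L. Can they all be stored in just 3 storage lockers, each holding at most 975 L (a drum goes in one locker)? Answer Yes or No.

No

Total = 3025 L; ⌈3025/975⌉ = 4.
At least 4 storage lockers are required, but only 3 are allowed.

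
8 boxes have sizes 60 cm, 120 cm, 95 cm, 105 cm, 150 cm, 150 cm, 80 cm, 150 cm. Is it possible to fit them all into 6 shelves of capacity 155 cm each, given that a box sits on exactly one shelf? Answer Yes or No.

No

Total = 910 cm; ⌈910/155⌉ = 6.
7 boxes each exceed half the capacity and cannot share a shelf, forcing at least 7 shelves.
At least 7 shelves are required, but only 6 are allowed.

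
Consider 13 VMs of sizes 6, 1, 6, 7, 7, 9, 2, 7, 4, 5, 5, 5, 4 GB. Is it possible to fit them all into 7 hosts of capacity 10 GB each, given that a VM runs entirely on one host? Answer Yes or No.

No

Total = 68 GB; ⌈68/10⌉ = 7.
The bound of 7 does not rule out 7, but exhaustive search shows no assignment into 7 hosts of capacity 10 GB exists — the minimum is 8.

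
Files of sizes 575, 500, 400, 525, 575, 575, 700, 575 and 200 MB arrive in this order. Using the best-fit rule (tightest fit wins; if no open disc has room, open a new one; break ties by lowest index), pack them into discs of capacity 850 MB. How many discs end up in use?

8

  575 → disc 1 (new)  [load 575/850]
  500 → disc 2 (new)  [load 500/850]
  400 → disc 3 (new)  [load 400/850]
  525 → disc 4 (new)  [load 525/850]
  575 → disc 5 (new)  [load 575/850]
  575 → disc 6 (new)  [load 575/850]
  700 → disc 7 (new)  [load 700/850]
  575 → disc 8 (new)  [load 575/850]
  200 → disc 1  [load 775/850]
8 discs opened.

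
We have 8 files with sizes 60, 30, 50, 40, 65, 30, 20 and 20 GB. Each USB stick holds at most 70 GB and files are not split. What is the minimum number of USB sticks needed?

5

Total = 65 + 60 + 50 + 40 + 30 + 30 + 20 + 20 = 315 GB.
Lower bound: ⌈315/70⌉ = 5 USB sticks.
A packing using 5 USB sticks:
  USB stick 1: 65 = 65
  USB stick 2: 60 = 60
  USB stick 3: 50 + 20 = 70
  USB stick 4: 40 + 30 = 70
  USB stick 5: 30 + 20 = 50
This matches the lower bound, so 5 is optimal.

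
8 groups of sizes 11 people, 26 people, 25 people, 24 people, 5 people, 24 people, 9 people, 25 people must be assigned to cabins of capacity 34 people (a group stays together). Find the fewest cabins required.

6

Total = 26 + 25 + 25 + 24 + 24 + 11 + 9 + 5 = 149 people.
Lower bound: ⌈149/34⌉ = 5 cabins.
A packing using 6 cabins:
  cabin 1: 26 + 5 = 31
  cabin 2: 25 + 9 = 34
  cabin 3: 25 = 25
  cabin 4: 24 = 24
  cabin 5: 24 = 24
  cabin 6: 11 = 11
No arrangement into 5 cabins stays within capacity, so 6 is optimal.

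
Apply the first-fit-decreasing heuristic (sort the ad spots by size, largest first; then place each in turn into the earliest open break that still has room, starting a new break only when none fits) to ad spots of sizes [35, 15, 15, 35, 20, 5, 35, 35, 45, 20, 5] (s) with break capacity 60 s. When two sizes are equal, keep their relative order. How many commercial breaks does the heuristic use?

Sorted descending: 45, 35, 35, 35, 35, 20, 20, 15, 15, 5, 5.
  45 → break 1 (new)  [load 45/60]
  35 → break 2 (new)  [load 35/60]
  35 → break 3 (new)  [load 35/60]
  35 → break 4 (new)  [load 35/60]
  35 → break 5 (new)  [load 35/60]
  20 → break 2  [load 55/60]
  20 → break 3  [load 55/60]
  15 → break 1  [load 60/60]
  15 → break 4  [load 50/60]
  5 → break 2  [load 60/60]
  5 → break 3  [load 60/60]
5 commercial breaks opened.

5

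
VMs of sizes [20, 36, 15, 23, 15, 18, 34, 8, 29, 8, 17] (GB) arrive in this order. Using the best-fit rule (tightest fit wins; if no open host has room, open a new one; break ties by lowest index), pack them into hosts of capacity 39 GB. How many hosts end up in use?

7

  20 → host 1 (new)  [load 20/39]
  36 → host 2 (new)  [load 36/39]
  15 → host 1  [load 35/39]
  23 → host 3 (new)  [load 23/39]
  15 → host 3  [load 38/39]
  18 → host 4 (new)  [load 18/39]
  34 → host 5 (new)  [load 34/39]
  8 → host 4  [load 26/39]
  29 → host 6 (new)  [load 29/39]
  8 → host 6  [load 37/39]
  17 → host 7 (new)  [load 17/39]
7 hosts opened.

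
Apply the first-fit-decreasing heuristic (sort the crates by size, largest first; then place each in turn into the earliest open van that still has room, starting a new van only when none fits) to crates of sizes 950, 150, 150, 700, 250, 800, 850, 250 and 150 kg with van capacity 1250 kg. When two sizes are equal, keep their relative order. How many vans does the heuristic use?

4

Sorted descending: 950, 850, 800, 700, 250, 250, 150, 150, 150.
  950 → van 1 (new)  [load 950/1250]
  850 → van 2 (new)  [load 850/1250]
  800 → van 3 (new)  [load 800/1250]
  700 → van 4 (new)  [load 700/1250]
  250 → van 1  [load 1200/1250]
  250 → van 2  [load 1100/1250]
  150 → van 2  [load 1250/1250]
  150 → van 3  [load 950/1250]
  150 → van 3  [load 1100/1250]
4 vans opened.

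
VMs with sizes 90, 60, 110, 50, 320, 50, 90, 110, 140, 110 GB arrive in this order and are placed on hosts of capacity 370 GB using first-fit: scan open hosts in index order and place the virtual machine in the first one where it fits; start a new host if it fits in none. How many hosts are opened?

  90 → host 1 (new)  [load 90/370]
  60 → host 1  [load 150/370]
  110 → host 1  [load 260/370]
  50 → host 1  [load 310/370]
  320 → host 2 (new)  [load 320/370]
  50 → host 1  [load 360/370]
  90 → host 3 (new)  [load 90/370]
  110 → host 3  [load 200/370]
  140 → host 3  [load 340/370]
  110 → host 4 (new)  [load 110/370]
4 hosts opened.

4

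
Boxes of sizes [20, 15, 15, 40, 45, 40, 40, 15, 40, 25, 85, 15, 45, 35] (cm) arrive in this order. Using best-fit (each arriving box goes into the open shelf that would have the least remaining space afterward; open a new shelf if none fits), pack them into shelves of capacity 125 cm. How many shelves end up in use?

  20 → shelf 1 (new)  [load 20/125]
  15 → shelf 1  [load 35/125]
  15 → shelf 1  [load 50/125]
  40 → shelf 1  [load 90/125]
  45 → shelf 2 (new)  [load 45/125]
  40 → shelf 2  [load 85/125]
  40 → shelf 2  [load 125/125]
  15 → shelf 1  [load 105/125]
  40 → shelf 3 (new)  [load 40/125]
  25 → shelf 3  [load 65/125]
  85 → shelf 4 (new)  [load 85/125]
  15 → shelf 1  [load 120/125]
  45 → shelf 3  [load 110/125]
  35 → shelf 4  [load 120/125]
4 shelves opened.

4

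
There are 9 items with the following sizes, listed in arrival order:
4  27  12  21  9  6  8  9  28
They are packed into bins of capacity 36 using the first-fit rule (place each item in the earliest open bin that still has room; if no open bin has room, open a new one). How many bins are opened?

  4 → bin 1 (new)  [load 4/36]
  27 → bin 1  [load 31/36]
  12 → bin 2 (new)  [load 12/36]
  21 → bin 2  [load 33/36]
  9 → bin 3 (new)  [load 9/36]
  6 → bin 3  [load 15/36]
  8 → bin 3  [load 23/36]
  9 → bin 3  [load 32/36]
  28 → bin 4 (new)  [load 28/36]
4 bins opened.

4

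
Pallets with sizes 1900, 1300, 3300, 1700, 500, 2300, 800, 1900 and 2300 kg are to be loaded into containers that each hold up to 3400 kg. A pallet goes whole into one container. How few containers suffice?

Total = 3300 + 2300 + 2300 + 1900 + 1900 + 1700 + 1300 + 800 + 500 = 16000 kg.
Lower bound: ⌈16000/3400⌉ = 5 containers.
A packing using 6 containers:
  container 1: 3300 = 3300
  container 2: 2300 + 800 = 3100
  container 3: 2300 + 500 = 2800
  container 4: 1900 + 1300 = 3200
  container 5: 1900 = 1900
  container 6: 1700 = 1700
No arrangement into 5 containers stays within capacity, so 6 is optimal.

6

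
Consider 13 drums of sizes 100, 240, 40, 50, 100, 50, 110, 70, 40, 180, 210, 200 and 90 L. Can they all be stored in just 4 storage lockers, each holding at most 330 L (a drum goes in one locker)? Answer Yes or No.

No

Total = 1480 L; ⌈1480/330⌉ = 5.
At least 5 storage lockers are required, but only 4 are allowed.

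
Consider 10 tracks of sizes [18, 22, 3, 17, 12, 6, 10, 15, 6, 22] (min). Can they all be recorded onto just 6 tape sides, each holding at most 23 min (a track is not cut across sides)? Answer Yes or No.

A valid assignment using 6 tape sides:
  side 1: 22 = 22
  side 2: 22 = 22
  side 3: 18 + 3 = 21
  side 4: 17 + 6 = 23
  side 5: 15 + 6 = 21
  side 6: 12 + 10 = 22
Every load is within 23 min, so 6 tape sides suffice.

Yes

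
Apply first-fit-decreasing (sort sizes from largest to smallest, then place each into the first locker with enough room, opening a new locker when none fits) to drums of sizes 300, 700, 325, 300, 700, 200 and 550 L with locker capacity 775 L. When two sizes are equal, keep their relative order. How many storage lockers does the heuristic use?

5

Sorted descending: 700, 700, 550, 325, 300, 300, 200.
  700 → locker 1 (new)  [load 700/775]
  700 → locker 2 (new)  [load 700/775]
  550 → locker 3 (new)  [load 550/775]
  325 → locker 4 (new)  [load 325/775]
  300 → locker 4  [load 625/775]
  300 → locker 5 (new)  [load 300/775]
  200 → locker 3  [load 750/775]
5 storage lockers opened.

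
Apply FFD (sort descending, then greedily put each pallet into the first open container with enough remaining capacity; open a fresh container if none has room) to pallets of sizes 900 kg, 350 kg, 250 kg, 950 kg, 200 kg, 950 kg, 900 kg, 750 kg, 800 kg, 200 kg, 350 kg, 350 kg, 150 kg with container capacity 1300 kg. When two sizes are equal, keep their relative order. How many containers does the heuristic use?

6

Sorted descending: 950, 950, 900, 900, 800, 750, 350, 350, 350, 250, 200, 200, 150.
  950 → container 1 (new)  [load 950/1300]
  950 → container 2 (new)  [load 950/1300]
  900 → container 3 (new)  [load 900/1300]
  900 → container 4 (new)  [load 900/1300]
  800 → container 5 (new)  [load 800/1300]
  750 → container 6 (new)  [load 750/1300]
  350 → container 1  [load 1300/1300]
  350 → container 2  [load 1300/1300]
  350 → container 3  [load 1250/1300]
  250 → container 4  [load 1150/1300]
  200 → container 5  [load 1000/1300]
  200 → container 5  [load 1200/1300]
  150 → container 4  [load 1300/1300]
6 containers opened.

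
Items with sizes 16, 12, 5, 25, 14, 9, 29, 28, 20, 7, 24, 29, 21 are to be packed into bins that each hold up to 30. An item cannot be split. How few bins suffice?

Total = 29 + 29 + 28 + 25 + 24 + 21 + 20 + 16 + 14 + 12 + 9 + 7 + 5 = 239.
Lower bound: ⌈239/30⌉ = 8 bins.
A packing using 9 bins:
  bin 1: 29 = 29
  bin 2: 29 = 29
  bin 3: 28 = 28
  bin 4: 25 + 5 = 30
  bin 5: 24 = 24
  bin 6: 21 + 9 = 30
  bin 7: 20 + 7 = 27
  bin 8: 16 + 14 = 30
  bin 9: 12 = 12
No arrangement into 8 bins stays within capacity, so 9 is optimal.

9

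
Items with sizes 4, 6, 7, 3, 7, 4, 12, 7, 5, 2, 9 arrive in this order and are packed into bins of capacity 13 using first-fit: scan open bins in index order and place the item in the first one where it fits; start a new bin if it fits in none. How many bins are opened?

6

  4 → bin 1 (new)  [load 4/13]
  6 → bin 1  [load 10/13]
  7 → bin 2 (new)  [load 7/13]
  3 → bin 1  [load 13/13]
  7 → bin 3 (new)  [load 7/13]
  4 → bin 2  [load 11/13]
  12 → bin 4 (new)  [load 12/13]
  7 → bin 5 (new)  [load 7/13]
  5 → bin 3  [load 12/13]
  2 → bin 2  [load 13/13]
  9 → bin 6 (new)  [load 9/13]
6 bins opened.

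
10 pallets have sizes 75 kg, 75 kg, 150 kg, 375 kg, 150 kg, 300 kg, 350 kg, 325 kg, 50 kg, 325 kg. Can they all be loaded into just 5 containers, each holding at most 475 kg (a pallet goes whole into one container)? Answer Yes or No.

A valid assignment using 5 containers:
  container 1: 375 + 75 = 450
  container 2: 350 + 75 + 50 = 475
  container 3: 325 + 150 = 475
  container 4: 325 + 150 = 475
  container 5: 300 = 300
Every load is within 475 kg, so 5 containers suffice.

Yes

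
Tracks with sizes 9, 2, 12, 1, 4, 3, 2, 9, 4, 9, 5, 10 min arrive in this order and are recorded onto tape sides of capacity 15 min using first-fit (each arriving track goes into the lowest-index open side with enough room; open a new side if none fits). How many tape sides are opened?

5

  9 → side 1 (new)  [load 9/15]
  2 → side 1  [load 11/15]
  12 → side 2 (new)  [load 12/15]
  1 → side 1  [load 12/15]
  4 → side 3 (new)  [load 4/15]
  3 → side 1  [load 15/15]
  2 → side 2  [load 14/15]
  9 → side 3  [load 13/15]
  4 → side 4 (new)  [load 4/15]
  9 → side 4  [load 13/15]
  5 → side 5 (new)  [load 5/15]
  10 → side 5  [load 15/15]
5 tape sides opened.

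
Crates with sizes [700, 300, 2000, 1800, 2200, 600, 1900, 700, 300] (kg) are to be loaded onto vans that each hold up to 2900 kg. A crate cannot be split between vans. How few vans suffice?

4

Total = 2200 + 2000 + 1900 + 1800 + 700 + 700 + 600 + 300 + 300 = 10500 kg.
Lower bound: ⌈10500/2900⌉ = 4 vans.
A packing using 4 vans:
  van 1: 2200 + 700 = 2900
  van 2: 2000 + 700 = 2700
  van 3: 1900 + 600 + 300 = 2800
  van 4: 1800 + 300 = 2100
This matches the lower bound, so 4 is optimal.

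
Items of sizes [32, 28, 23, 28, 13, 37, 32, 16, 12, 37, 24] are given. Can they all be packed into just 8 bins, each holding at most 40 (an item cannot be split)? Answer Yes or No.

A valid assignment using 8 bins:
  bin 1: 37 = 37
  bin 2: 37 = 37
  bin 3: 32 = 32
  bin 4: 32 = 32
  bin 5: 28 + 12 = 40
  bin 6: 28 = 28
  bin 7: 24 + 16 = 40
  bin 8: 23 + 13 = 36
Every load is within 40, so 8 bins suffice.

Yes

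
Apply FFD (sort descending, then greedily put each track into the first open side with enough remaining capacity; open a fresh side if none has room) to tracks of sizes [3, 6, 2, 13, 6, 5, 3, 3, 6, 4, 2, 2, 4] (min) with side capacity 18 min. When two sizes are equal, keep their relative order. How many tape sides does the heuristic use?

Sorted descending: 13, 6, 6, 6, 5, 4, 4, 3, 3, 3, 2, 2, 2.
  13 → side 1 (new)  [load 13/18]
  6 → side 2 (new)  [load 6/18]
  6 → side 2  [load 12/18]
  6 → side 2  [load 18/18]
  5 → side 1  [load 18/18]
  4 → side 3 (new)  [load 4/18]
  4 → side 3  [load 8/18]
  3 → side 3  [load 11/18]
  3 → side 3  [load 14/18]
  3 → side 3  [load 17/18]
  2 → side 4 (new)  [load 2/18]
  2 → side 4  [load 4/18]
  2 → side 4  [load 6/18]
4 tape sides opened.

4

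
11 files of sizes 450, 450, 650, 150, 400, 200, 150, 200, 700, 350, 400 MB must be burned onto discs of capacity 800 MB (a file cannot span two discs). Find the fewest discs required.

6

Total = 700 + 650 + 450 + 450 + 400 + 400 + 350 + 200 + 200 + 150 + 150 = 4100 MB.
Lower bound: ⌈4100/800⌉ = 6 discs.
A packing using 6 discs:
  disc 1: 700 = 700
  disc 2: 650 + 150 = 800
  disc 3: 450 + 350 = 800
  disc 4: 450 + 200 + 150 = 800
  disc 5: 400 + 400 = 800
  disc 6: 200 = 200
This matches the lower bound, so 6 is optimal.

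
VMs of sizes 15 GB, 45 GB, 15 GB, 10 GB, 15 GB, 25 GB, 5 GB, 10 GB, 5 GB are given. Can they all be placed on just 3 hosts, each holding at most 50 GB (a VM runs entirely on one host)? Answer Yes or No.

A valid assignment using 3 hosts:
  host 1: 45 + 5 = 50
  host 2: 25 + 15 + 10 = 50
  host 3: 15 + 15 + 10 + 5 = 45
Every load is within 50 GB, so 3 hosts suffice.

Yes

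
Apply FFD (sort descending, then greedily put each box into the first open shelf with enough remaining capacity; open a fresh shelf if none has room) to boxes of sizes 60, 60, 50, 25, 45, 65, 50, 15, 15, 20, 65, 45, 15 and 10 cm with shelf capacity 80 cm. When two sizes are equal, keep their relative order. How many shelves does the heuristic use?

Sorted descending: 65, 65, 60, 60, 50, 50, 45, 45, 25, 20, 15, 15, 15, 10.
  65 → shelf 1 (new)  [load 65/80]
  65 → shelf 2 (new)  [load 65/80]
  60 → shelf 3 (new)  [load 60/80]
  60 → shelf 4 (new)  [load 60/80]
  50 → shelf 5 (new)  [load 50/80]
  50 → shelf 6 (new)  [load 50/80]
  45 → shelf 7 (new)  [load 45/80]
  45 → shelf 8 (new)  [load 45/80]
  25 → shelf 5  [load 75/80]
  20 → shelf 3  [load 80/80]
  15 → shelf 1  [load 80/80]
  15 → shelf 2  [load 80/80]
  15 → shelf 4  [load 75/80]
  10 → shelf 6  [load 60/80]
8 shelves opened.

8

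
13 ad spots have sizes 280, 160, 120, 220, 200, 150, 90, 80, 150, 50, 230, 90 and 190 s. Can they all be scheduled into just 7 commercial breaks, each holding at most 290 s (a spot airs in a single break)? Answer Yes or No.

No

Total = 2010 s; ⌈2010/290⌉ = 7.
8 ad spots each exceed half the capacity and cannot share a break, forcing at least 8 commercial breaks.
At least 8 commercial breaks are required, but only 7 are allowed.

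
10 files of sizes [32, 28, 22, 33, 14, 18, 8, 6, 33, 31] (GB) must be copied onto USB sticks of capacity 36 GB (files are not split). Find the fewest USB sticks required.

Total = 33 + 33 + 32 + 31 + 28 + 22 + 18 + 14 + 8 + 6 = 225 GB.
Lower bound: ⌈225/36⌉ = 7 USB sticks.
A packing using 7 USB sticks:
  USB stick 1: 33 = 33
  USB stick 2: 33 = 33
  USB stick 3: 32 = 32
  USB stick 4: 31 = 31
  USB stick 5: 28 + 8 = 36
  USB stick 6: 22 + 14 = 36
  USB stick 7: 18 + 6 = 24
This matches the lower bound, so 7 is optimal.

7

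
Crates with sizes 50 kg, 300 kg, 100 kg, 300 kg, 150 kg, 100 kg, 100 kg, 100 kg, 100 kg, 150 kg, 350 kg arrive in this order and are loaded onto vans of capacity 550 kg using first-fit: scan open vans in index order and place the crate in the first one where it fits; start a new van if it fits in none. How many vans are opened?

  50 → van 1 (new)  [load 50/550]
  300 → van 1  [load 350/550]
  100 → van 1  [load 450/550]
  300 → van 2 (new)  [load 300/550]
  150 → van 2  [load 450/550]
  100 → van 1  [load 550/550]
  100 → van 2  [load 550/550]
  100 → van 3 (new)  [load 100/550]
  100 → van 3  [load 200/550]
  150 → van 3  [load 350/550]
  350 → van 4 (new)  [load 350/550]
4 vans opened.

4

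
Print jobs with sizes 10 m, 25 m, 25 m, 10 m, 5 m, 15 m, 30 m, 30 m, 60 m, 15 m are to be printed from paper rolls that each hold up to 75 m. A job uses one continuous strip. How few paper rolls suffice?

Total = 60 + 30 + 30 + 25 + 25 + 15 + 15 + 10 + 10 + 5 = 225 m.
Lower bound: ⌈225/75⌉ = 3 paper rolls.
A packing using 3 paper rolls:
  roll 1: 60 + 15 = 75
  roll 2: 30 + 30 + 15 = 75
  roll 3: 25 + 25 + 10 + 10 + 5 = 75
This matches the lower bound, so 3 is optimal.

3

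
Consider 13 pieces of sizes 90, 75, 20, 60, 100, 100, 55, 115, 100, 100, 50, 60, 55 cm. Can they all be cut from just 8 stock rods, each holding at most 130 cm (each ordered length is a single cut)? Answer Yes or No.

Total = 980 cm; ⌈980/130⌉ = 8.
The bound of 8 does not rule out 8, but exhaustive search shows no assignment into 8 stock rods of capacity 130 cm exists — the minimum is 9.

No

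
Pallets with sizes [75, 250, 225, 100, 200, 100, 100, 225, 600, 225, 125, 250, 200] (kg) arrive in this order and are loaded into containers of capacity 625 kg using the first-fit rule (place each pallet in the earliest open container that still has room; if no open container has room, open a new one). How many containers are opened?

  75 → container 1 (new)  [load 75/625]
  250 → container 1  [load 325/625]
  225 → container 1  [load 550/625]
  100 → container 2 (new)  [load 100/625]
  200 → container 2  [load 300/625]
  100 → container 2  [load 400/625]
  100 → container 2  [load 500/625]
  225 → container 3 (new)  [load 225/625]
  600 → container 4 (new)  [load 600/625]
  225 → container 3  [load 450/625]
  125 → container 2  [load 625/625]
  250 → container 5 (new)  [load 250/625]
  200 → container 5  [load 450/625]
5 containers opened.

5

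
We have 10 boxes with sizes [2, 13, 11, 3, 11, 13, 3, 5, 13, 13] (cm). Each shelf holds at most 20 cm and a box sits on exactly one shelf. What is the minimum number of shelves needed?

6

Total = 13 + 13 + 13 + 13 + 11 + 11 + 5 + 3 + 3 + 2 = 87 cm.
Lower bound: ⌈87/20⌉ = 5 shelves.
Also, 6 boxes each exceed 10 cm, and no two of those can share a shelf, so at least 6 shelves are needed.
A packing using 6 shelves:
  shelf 1: 13 + 5 + 2 = 20
  shelf 2: 13 + 3 + 3 = 19
  shelf 3: 13 = 13
  shelf 4: 13 = 13
  shelf 5: 11 = 11
  shelf 6: 11 = 11
This matches the lower bound, so 6 is optimal.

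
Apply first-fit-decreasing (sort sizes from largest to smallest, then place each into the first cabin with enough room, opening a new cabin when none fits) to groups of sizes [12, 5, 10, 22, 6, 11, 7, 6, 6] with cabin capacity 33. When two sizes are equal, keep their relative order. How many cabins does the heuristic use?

3

Sorted descending: 22, 12, 11, 10, 7, 6, 6, 6, 5.
  22 → cabin 1 (new)  [load 22/33]
  12 → cabin 2 (new)  [load 12/33]
  11 → cabin 1  [load 33/33]
  10 → cabin 2  [load 22/33]
  7 → cabin 2  [load 29/33]
  6 → cabin 3 (new)  [load 6/33]
  6 → cabin 3  [load 12/33]
  6 → cabin 3  [load 18/33]
  5 → cabin 3  [load 23/33]
3 cabins opened.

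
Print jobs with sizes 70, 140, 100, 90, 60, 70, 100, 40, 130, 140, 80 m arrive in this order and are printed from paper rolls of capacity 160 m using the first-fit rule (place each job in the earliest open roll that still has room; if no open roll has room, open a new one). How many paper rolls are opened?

8

  70 → roll 1 (new)  [load 70/160]
  140 → roll 2 (new)  [load 140/160]
  100 → roll 3 (new)  [load 100/160]
  90 → roll 1  [load 160/160]
  60 → roll 3  [load 160/160]
  70 → roll 4 (new)  [load 70/160]
  100 → roll 5 (new)  [load 100/160]
  40 → roll 4  [load 110/160]
  130 → roll 6 (new)  [load 130/160]
  140 → roll 7 (new)  [load 140/160]
  80 → roll 8 (new)  [load 80/160]
8 paper rolls opened.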